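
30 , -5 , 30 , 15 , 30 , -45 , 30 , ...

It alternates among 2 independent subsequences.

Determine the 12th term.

1215

Positions 1, 3, 5, … form one subsequence and positions 2, 4, 6, … form another.
Subsequence A: 30, 30, 30, 30 — the constant sequence 30.
Subsequence B: -5, 15, -45 — geometric with ratio -3.
Position 12 falls in subsequence B as its term 6, giving 1215.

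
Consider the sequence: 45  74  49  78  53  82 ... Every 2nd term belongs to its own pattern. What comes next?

Odd-indexed and even-indexed terms follow separate rules.
Subsequence A: 45, 49, 53. Linear: a_n = 41 + 4·n.
Subsequence B: 74, 78, 82. Linear: a_n = 70 + 4·n.
Term 7 comes from subsequence A (its 4th entry): 57.

57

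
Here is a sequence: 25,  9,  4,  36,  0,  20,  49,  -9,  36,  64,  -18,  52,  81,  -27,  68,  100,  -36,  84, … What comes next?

Taking every 3rd term gives 3 separate tracks.
Track A = 25, 36, 49, 64, 81, 100: the squares 5², 6², 7², ….
Track B = 9, 0, -9, -18, -27, -36: arithmetic, step −9.
Track C = 4, 20, 36, 52, 68, 84: arithmetic, step +16.
Position 19 falls in track A as its term 7, giving 121.

121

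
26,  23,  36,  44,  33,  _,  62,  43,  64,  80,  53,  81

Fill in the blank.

Read the sequence 3 terms at a time; column i is its own pattern.
Track A: 26, 44, 62, 80 (linear: a_n = 8 + 18·n).
Track B: 23, 33, 43, 53 (arithmetic with common difference +10).
Track C: 36, ?, 64, 81 (perfect squares starting at 6²).
Track C's pattern makes the blank 49.

49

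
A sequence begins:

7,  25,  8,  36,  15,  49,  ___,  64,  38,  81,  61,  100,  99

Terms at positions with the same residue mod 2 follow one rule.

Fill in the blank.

23

Positions 1, 3, 5, … form one subsequence and positions 2, 4, 6, … form another.
Stream A: 7, 8, 15, ?, 38, 61, 99 (each term equals the sum of the previous two).
Stream B: 25, 36, 49, 64, 81, 100 (the squares 5², 6², 7², …).
Filling stream A at index 4 by its rule yields 23.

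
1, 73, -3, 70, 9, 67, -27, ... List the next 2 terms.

64, 81

Split by position mod 2 into 2 tracks.
Track A is 1, -3, 9, -27, which is multiplying by -3 each time.
Track B is 73, 70, 67, which is linear: a_n = 76 − 3·n.
Position 8 falls in track B as its term 4, giving 64.
Term 9 comes from track A (its 5th entry): 81.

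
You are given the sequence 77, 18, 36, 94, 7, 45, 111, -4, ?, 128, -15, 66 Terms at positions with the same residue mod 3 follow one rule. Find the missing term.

Read the sequence 3 terms at a time; column i is its own pattern.
Track A: 77, 94, 111, 128 (arithmetic with common difference +17).
Track B: 18, 7, -4, -15 (arithmetic with common difference −11).
Track C: 36, 45, ?, 66 (the triangular numbers T_8, T_9, …).
So the missing entry in track C is 55.

55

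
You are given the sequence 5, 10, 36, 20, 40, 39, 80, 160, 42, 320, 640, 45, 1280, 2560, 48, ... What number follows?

Positions follow the repeating pattern AAB; grouping by letter gives 2 tracks.
Subsequence A: 5, 10, 20, 40, 80, 160, 320, 640, 1280, 2560. Multiplying by 2 each time.
Subsequence B: 36, 39, 42, 45, 48. Arithmetic with common difference +3.
Term 16 comes from subsequence A (its 11th entry): 5120.

5120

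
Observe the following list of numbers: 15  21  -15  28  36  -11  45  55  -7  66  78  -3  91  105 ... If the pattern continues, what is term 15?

The slot pattern repeats as AAB (period 3), so there are 2 interleaved tracks.
Subsequence A is 15, 21, 28, 36, 45, 55, 66, 78, 91, 105, which is triangular numbers n(n+1)/2 for n = 5, 6, ….
Subsequence B is -15, -11, -7, -3, which is adding 4 each time.
Term 15 comes from subsequence B (its 5th entry): 1.

1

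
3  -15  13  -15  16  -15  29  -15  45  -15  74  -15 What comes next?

Positions 1, 3, 5, … form one subsequence and positions 2, 4, 6, … form another.
Track A is 3, 13, 16, 29, 45, 74, which is a Fibonacci-like recurrence a_n = a_{n-1} + a_{n-2}.
Track B is -15, -15, -15, -15, -15, -15, which is constant -15.
Term 13 comes from track A (its 7th entry): 119.

119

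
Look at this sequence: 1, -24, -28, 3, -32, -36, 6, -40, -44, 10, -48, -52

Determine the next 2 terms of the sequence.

The slot pattern repeats as ABB (period 3), so there are 2 interleaved tracks.
Subsequence A is 1, 3, 6, 10, which is the triangular numbers T_1, T_2, ….
Subsequence B is -24, -28, -32, -36, -40, -44, -48, -52, which is subtracting 4 each time.
Position 13 falls in subsequence A as its term 5, giving 15.
The 14th slot belongs to subsequence B; its 9th term is -56.

15, -56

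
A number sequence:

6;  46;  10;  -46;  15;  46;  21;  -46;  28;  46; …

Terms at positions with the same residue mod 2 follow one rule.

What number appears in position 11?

The terms cycle through 2 interleaved subsequences.
Stream A: 6, 10, 15, 21, 28. Triangular numbers starting at T_3.
Stream B: 46, -46, 46, -46, 46. Oscillating between 46 and -46.
The 11th slot belongs to stream A; its 6th term is 36.

36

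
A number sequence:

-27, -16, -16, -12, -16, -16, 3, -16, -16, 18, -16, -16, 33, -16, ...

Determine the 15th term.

-16

The slot pattern repeats as ABB (period 3), so there are 2 interleaved tracks.
Subsequence A: -27, -12, 3, 18, 33 (arithmetic, step +15).
Subsequence B: -16, -16, -16, -16, -16, -16, -16, -16, -16 (always -16).
Position 15 falls in subsequence B as its term 10, giving -16.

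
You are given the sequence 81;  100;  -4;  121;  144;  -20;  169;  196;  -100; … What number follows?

The slot pattern repeats as AAB (period 3), so there are 2 interleaved tracks.
Stream A is 81, 100, 121, 144, 169, 196, which is perfect squares starting at 9².
Stream B is -4, -20, -100, which is geometric with ratio 5.
The 10th slot belongs to stream A; its 7th term is 225.

225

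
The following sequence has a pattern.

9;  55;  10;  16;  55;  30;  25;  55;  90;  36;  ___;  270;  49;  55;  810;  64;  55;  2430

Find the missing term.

55

Split by position mod 3 into 3 tracks.
Stream A: 9, 16, 25, 36, 49, 64. Consecutive squares n² from n = 3.
Stream B: 55, 55, 55, ?, 55, 55. The constant sequence 55.
Stream C: 10, 30, 90, 270, 810, 2430. A geometric progression (common ratio 3).
So the missing entry in stream B is 55.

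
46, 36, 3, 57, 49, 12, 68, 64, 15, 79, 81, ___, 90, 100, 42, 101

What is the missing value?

27

The terms cycle through 3 interleaved subsequences.
Track A: 46, 57, 68, 79, 90, 101 (arithmetic, step +11).
Track B: 36, 49, 64, 81, 100 (perfect squares starting at 6²).
Track C: 3, 12, 15, ?, 42 (each term equals the sum of the previous two).
Filling track C at index 4 by its rule yields 27.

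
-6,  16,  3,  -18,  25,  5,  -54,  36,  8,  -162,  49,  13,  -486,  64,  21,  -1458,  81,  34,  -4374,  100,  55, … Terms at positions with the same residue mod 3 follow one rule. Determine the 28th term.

-118098

Split by position mod 3: positions 1, 4, 7, … form one track, and each other residue class forms its own.
Track A: -6, -18, -54, -162, -486, -1458, -4374 — multiplying by 3 each time.
Track B: 16, 25, 36, 49, 64, 81, 100 — perfect squares starting at 4².
Track C: 3, 5, 8, 13, 21, 34, 55 — Fibonacci-style (each term is the sum of the two before it).
Position 28 falls in track A as its term 10, giving -118098.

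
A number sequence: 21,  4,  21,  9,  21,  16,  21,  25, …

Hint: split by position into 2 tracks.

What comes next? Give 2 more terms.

Odd-indexed and even-indexed terms follow separate rules.
Subsequence A: 21, 21, 21, 21. The constant sequence 21.
Subsequence B: 4, 9, 16, 25. Consecutive squares n² from n = 2.
The 9th slot belongs to subsequence A; its 5th term is 21.
Position 10 → subsequence B, term 5 = 36.

21, 36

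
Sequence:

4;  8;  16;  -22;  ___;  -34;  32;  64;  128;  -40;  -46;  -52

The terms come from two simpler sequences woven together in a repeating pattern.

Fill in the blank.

Reading positions in blocks of 6 reveals the pattern AAABBB — 2 tracks woven together.
Track A: 4, 8, 16, 32, 64, 128 — successive powers of 2.
Track B: -22, ?, -34, -40, -46, -52 — subtracting 6 each time.
Filling track B at index 2 by its rule yields -28.

-28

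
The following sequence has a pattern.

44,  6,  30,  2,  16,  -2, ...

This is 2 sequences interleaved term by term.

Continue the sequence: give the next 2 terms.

The terms cycle through 2 interleaved subsequences.
Track A: 44, 30, 16 — arithmetic with common difference −14.
Track B: 6, 2, -2 — linear: a_n = 10 − 4·n.
Position 7 falls in track A as its term 4, giving 2.
Position 8 → track B, term 4 = -6.

2, -6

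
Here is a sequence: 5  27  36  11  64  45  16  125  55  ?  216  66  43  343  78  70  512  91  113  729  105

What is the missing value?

Split by position mod 3: positions 1, 4, 7, … form one track, and each other residue class forms its own.
Subsequence A: 5, 11, 16, ?, 43, 70, 113 (each term equals the sum of the previous two).
Subsequence B: 27, 64, 125, 216, 343, 512, 729 (the cubes 3³, 4³, 5³, …).
Subsequence C: 36, 45, 55, 66, 78, 91, 105 (triangular numbers n(n+1)/2 for n = 8, 9, …).
Subsequence A's pattern makes the blank 27.

27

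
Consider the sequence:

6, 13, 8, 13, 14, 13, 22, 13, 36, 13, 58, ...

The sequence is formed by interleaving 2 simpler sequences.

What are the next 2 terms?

The terms cycle through 2 interleaved subsequences.
Stream A = 6, 8, 14, 22, 36, 58: Fibonacci-style (each term is the sum of the two before it).
Stream B = 13, 13, 13, 13, 13: constant 13.
Term 12 comes from stream B (its 6th entry): 13.
Term 13 comes from stream A (its 7th entry): 94.

13, 94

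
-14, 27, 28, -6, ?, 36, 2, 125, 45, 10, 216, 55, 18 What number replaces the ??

64

Split by position mod 3 into 3 tracks.
Track A: -14, -6, 2, 10, 18. Arithmetic, step +8.
Track B: 27, ?, 125, 216. Consecutive cubes n³ from n = 3.
Track C: 28, 36, 45, 55. Triangular numbers n(n+1)/2 for n = 7, 8, ….
So the missing entry in track B is 64.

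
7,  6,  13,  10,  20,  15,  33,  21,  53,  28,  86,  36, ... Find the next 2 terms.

Taking every 2nd term gives 2 separate tracks.
Track A is 7, 13, 20, 33, 53, 86, which is each term equals the sum of the previous two.
Track B is 6, 10, 15, 21, 28, 36, which is triangular numbers n(n+1)/2 for n = 3, 4, ….
Term 13 comes from track A (its 7th entry): 139.
Position 14 → track B, term 7 = 45.

139, 45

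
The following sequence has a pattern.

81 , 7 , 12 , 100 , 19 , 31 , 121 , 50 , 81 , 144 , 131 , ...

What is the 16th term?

196

The slot pattern repeats as ABB (period 3), so there are 2 interleaved tracks.
Track A: 81, 100, 121, 144 — the squares 9², 10², 11², ….
Track B: 7, 12, 19, 31, 50, 81, 131 — Fibonacci-style (each term is the sum of the two before it).
Position 16 falls in track A as its term 6, giving 196.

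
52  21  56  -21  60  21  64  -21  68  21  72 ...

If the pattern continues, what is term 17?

Taking every 2nd term gives 2 separate tracks.
Track A = 52, 56, 60, 64, 68, 72: linear: a_n = 48 + 4·n.
Track B = 21, -21, 21, -21, 21: oscillating between 21 and -21.
The 17th slot belongs to track A; its 9th term is 84.

84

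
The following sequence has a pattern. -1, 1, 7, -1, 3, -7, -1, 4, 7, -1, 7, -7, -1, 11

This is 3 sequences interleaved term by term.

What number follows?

Read the sequence 3 terms at a time; column i is its own pattern.
Stream A = -1, -1, -1, -1, -1: constant -1.
Stream B = 1, 3, 4, 7, 11: Fibonacci-style (each term is the sum of the two before it).
Stream C = 7, -7, 7, -7: oscillating between 7 and -7.
Position 15 falls in stream C as its term 5, giving 7.

7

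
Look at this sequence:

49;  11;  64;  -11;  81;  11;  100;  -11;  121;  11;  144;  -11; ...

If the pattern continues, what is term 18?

11

The terms cycle through 2 interleaved subsequences.
Track A: 49, 64, 81, 100, 121, 144 (perfect squares starting at 7²).
Track B: 11, -11, 11, -11, 11, -11 (oscillating between 11 and -11).
Term 18 comes from track B (its 9th entry): 11.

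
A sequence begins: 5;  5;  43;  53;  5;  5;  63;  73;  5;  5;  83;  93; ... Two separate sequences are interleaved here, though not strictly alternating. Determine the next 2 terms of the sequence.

The slot pattern repeats as AABB (period 4), so there are 2 interleaved tracks.
Stream A is 5, 5, 5, 5, 5, 5, which is constant 5.
Stream B is 43, 53, 63, 73, 83, 93, which is arithmetic with common difference +10.
The 13th slot belongs to stream A; its 7th term is 5.
Term 14 comes from stream A (its 8th entry): 5.

5, 5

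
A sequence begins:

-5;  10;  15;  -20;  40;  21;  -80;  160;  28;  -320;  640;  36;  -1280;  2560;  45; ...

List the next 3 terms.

Positions follow the repeating pattern AAB; grouping by letter gives 2 tracks.
Track A: -5, 10, -20, 40, -80, 160, -320, 640, -1280, 2560 (multiplying by -2 each time).
Track B: 15, 21, 28, 36, 45 (triangular numbers n(n+1)/2 for n = 5, 6, …).
Term 16 comes from track A (its 11th entry): -5120.
Term 17 comes from track A (its 12th entry): 10240.
Position 18 → track B, term 6 = 55.

-5120, 10240, 55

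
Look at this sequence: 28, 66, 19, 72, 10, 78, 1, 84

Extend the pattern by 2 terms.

Positions 1, 3, 5, … form one subsequence and positions 2, 4, 6, … form another.
Stream A is 28, 19, 10, 1, which is arithmetic with common difference −9.
Stream B is 66, 72, 78, 84, which is adding 6 each time.
Term 9 comes from stream A (its 5th entry): -8.
Term 10 comes from stream B (its 5th entry): 90.

-8, 90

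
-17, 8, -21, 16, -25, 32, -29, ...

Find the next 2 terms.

64, -33

Odd-indexed and even-indexed terms follow separate rules.
Subsequence A is -17, -21, -25, -29, which is arithmetic, step −4.
Subsequence B is 8, 16, 32, which is geometric with ratio 2.
Position 8 falls in subsequence B as its term 4, giving 64.
Term 9 comes from subsequence A (its 5th entry): -33.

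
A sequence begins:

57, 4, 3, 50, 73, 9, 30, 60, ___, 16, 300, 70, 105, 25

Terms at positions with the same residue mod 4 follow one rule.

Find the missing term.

89

Taking every 4th term gives 4 separate tracks.
Track A: 57, 73, ?, 105. Arithmetic with common difference +16.
Track B: 4, 9, 16, 25. Perfect squares starting at 2².
Track C: 3, 30, 300. Geometric with ratio 10.
Track D: 50, 60, 70. Linear: a_n = 40 + 10·n.
The gap is track A's term 3; the rule gives 89.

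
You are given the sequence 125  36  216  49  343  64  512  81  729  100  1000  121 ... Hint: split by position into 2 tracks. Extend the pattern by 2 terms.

The terms cycle through 2 interleaved subsequences.
Subsequence A: 125, 216, 343, 512, 729, 1000. Perfect cubes starting at 5³.
Subsequence B: 36, 49, 64, 81, 100, 121. Consecutive squares n² from n = 6.
Position 13 → subsequence A, term 7 = 1331.
Position 14 falls in subsequence B as its term 7, giving 144.

1331, 144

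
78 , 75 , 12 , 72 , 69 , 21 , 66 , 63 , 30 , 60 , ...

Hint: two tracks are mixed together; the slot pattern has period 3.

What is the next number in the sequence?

The slot pattern repeats as AAB (period 3), so there are 2 interleaved tracks.
Track A: 78, 75, 72, 69, 66, 63, 60 — arithmetic, step −3.
Track B: 12, 21, 30 — adding 9 each time.
Term 11 comes from track A (its 8th entry): 57.

57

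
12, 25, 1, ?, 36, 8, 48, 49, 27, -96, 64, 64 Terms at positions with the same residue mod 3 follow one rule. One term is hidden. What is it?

Split by position mod 3 into 3 tracks.
Stream A = 12, ?, 48, -96: geometric, ×-2 each step.
Stream B = 25, 36, 49, 64: the squares 5², 6², 7², ….
Stream C = 1, 8, 27, 64: the cubes 1³, 2³, 3³, ….
So the missing entry in stream A is -24.

-24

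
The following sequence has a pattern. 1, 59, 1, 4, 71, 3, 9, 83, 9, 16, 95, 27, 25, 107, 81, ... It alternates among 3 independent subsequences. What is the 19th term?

Split by position mod 3: positions 1, 4, 7, … form one track, and each other residue class forms its own.
Stream A: 1, 4, 9, 16, 25 (perfect squares starting at 1²).
Stream B: 59, 71, 83, 95, 107 (adding 12 each time).
Stream C: 1, 3, 9, 27, 81 (successive powers of 3).
The 19th slot belongs to stream A; its 7th term is 49.

49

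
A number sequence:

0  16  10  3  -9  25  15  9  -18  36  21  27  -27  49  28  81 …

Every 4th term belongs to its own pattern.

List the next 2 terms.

-36, 64

The terms cycle through 4 interleaved subsequences.
Track A: 0, -9, -18, -27 (subtracting 9 each time).
Track B: 16, 25, 36, 49 (consecutive squares n² from n = 4).
Track C: 10, 15, 21, 28 (the triangular numbers T_4, T_5, …).
Track D: 3, 9, 27, 81 (powers of 3).
Term 17 comes from track A (its 5th entry): -36.
Position 18 → track B, term 5 = 64.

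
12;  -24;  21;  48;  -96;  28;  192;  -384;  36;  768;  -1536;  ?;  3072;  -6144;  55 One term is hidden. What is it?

Reading positions in blocks of 3 reveals the pattern AAB — 2 tracks woven together.
Subsequence A is 12, -24, 48, -96, 192, -384, 768, -1536, 3072, -6144, which is geometric, ×-2 each step.
Subsequence B is 21, 28, 36, ?, 55, which is triangular numbers n(n+1)/2 for n = 6, 7, ….
Filling subsequence B at index 4 by its rule yields 45.

45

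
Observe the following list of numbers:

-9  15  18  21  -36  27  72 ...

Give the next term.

33

Taking every 2nd term gives 2 separate tracks.
Track A: -9, 18, -36, 72. A geometric progression (common ratio -2).
Track B: 15, 21, 27. Arithmetic with common difference +6.
Position 8 falls in track B as its term 4, giving 33.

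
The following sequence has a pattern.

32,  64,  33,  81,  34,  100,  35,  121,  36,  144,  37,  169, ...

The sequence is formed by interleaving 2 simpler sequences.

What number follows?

Taking every 2nd term gives 2 separate tracks.
Subsequence A: 32, 33, 34, 35, 36, 37. Arithmetic with common difference +1.
Subsequence B: 64, 81, 100, 121, 144, 169. The squares 8², 9², 10², ….
Term 13 comes from subsequence A (its 7th entry): 38.

38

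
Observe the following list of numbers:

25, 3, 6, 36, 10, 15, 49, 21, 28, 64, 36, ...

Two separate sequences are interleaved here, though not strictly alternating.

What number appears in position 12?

45

The slot pattern repeats as ABB (period 3), so there are 2 interleaved tracks.
Stream A: 25, 36, 49, 64. The squares 5², 6², 7², ….
Stream B: 3, 6, 10, 15, 21, 28, 36. The triangular numbers T_2, T_3, ….
Position 12 → stream B, term 8 = 45.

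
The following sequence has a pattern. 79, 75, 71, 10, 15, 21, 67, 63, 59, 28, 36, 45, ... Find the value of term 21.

Positions follow the repeating pattern AAABBB; grouping by letter gives 2 tracks.
Subsequence A: 79, 75, 71, 67, 63, 59. Subtracting 4 each time.
Subsequence B: 10, 15, 21, 28, 36, 45. Triangular numbers n(n+1)/2 for n = 4, 5, ….
The 21st slot belongs to subsequence A; its 12th term is 35.

35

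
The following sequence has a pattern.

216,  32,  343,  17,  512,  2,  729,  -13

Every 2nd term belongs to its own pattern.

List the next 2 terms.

Odd-indexed and even-indexed terms follow separate rules.
Track A: 216, 343, 512, 729 — consecutive cubes n³ from n = 6.
Track B: 32, 17, 2, -13 — arithmetic with common difference −15.
The 9th slot belongs to track A; its 5th term is 1000.
Position 10 falls in track B as its term 5, giving -28.

1000, -28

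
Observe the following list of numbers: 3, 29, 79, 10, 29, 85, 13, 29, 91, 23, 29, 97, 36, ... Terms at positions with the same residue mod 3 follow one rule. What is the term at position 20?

The terms cycle through 3 interleaved subsequences.
Subsequence A: 3, 10, 13, 23, 36. Fibonacci-style (each term is the sum of the two before it).
Subsequence B: 29, 29, 29, 29. The constant sequence 29.
Subsequence C: 79, 85, 91, 97. Arithmetic with common difference +6.
Position 20 → subsequence B, term 7 = 29.

29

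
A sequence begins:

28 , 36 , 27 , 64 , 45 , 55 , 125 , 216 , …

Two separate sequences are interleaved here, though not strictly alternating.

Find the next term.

Positions follow the repeating pattern AABB; grouping by letter gives 2 tracks.
Track A: 28, 36, 45, 55 (triangular numbers starting at T_7).
Track B: 27, 64, 125, 216 (perfect cubes starting at 3³).
Term 9 comes from track A (its 5th entry): 66.

66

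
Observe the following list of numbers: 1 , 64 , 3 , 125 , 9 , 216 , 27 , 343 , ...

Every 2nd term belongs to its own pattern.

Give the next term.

81

Taking every 2nd term gives 2 separate tracks.
Track A: 1, 3, 9, 27. Powers 3^0, 3^1, 3^2, ….
Track B: 64, 125, 216, 343. The cubes 4³, 5³, 6³, ….
Position 9 → track A, term 5 = 81.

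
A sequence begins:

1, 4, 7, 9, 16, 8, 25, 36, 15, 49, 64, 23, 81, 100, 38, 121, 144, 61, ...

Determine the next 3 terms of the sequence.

169, 196, 99

The slot pattern repeats as AAB (period 3), so there are 2 interleaved tracks.
Track A: 1, 4, 9, 16, 25, 36, 49, 64, 81, 100, 121, 144 — perfect squares starting at 1².
Track B: 7, 8, 15, 23, 38, 61 — each term equals the sum of the previous two.
Term 19 comes from track A (its 13th entry): 169.
Position 20 falls in track A as its term 14, giving 196.
Position 21 → track B, term 7 = 99.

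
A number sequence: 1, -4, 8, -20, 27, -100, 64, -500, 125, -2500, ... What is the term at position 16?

-312500

Taking every 2nd term gives 2 separate tracks.
Track A: 1, 8, 27, 64, 125 (consecutive cubes n³ from n = 1).
Track B: -4, -20, -100, -500, -2500 (geometric with ratio 5).
The 16th slot belongs to track B; its 8th term is -312500.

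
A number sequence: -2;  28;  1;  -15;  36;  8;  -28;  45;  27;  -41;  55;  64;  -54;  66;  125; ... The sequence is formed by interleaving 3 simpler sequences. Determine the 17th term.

78

Split by position mod 3: positions 1, 4, 7, … form one track, and each other residue class forms its own.
Subsequence A: -2, -15, -28, -41, -54. Arithmetic, step −13.
Subsequence B: 28, 36, 45, 55, 66. Triangular numbers starting at T_7.
Subsequence C: 1, 8, 27, 64, 125. Consecutive cubes n³ from n = 1.
Position 17 falls in subsequence B as its term 6, giving 78.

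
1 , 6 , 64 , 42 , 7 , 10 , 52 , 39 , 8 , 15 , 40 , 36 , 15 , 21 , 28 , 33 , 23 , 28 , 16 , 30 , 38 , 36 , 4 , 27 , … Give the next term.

Taking every 4th term gives 4 separate tracks.
Subsequence A: 1, 7, 8, 15, 23, 38 (each term equals the sum of the previous two).
Subsequence B: 6, 10, 15, 21, 28, 36 (the triangular numbers T_3, T_4, …).
Subsequence C: 64, 52, 40, 28, 16, 4 (arithmetic, step −12).
Subsequence D: 42, 39, 36, 33, 30, 27 (linear: a_n = 45 − 3·n).
The 25th slot belongs to subsequence A; its 7th term is 61.

61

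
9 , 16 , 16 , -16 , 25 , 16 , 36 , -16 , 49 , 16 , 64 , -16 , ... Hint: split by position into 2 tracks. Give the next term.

81

Odd-indexed and even-indexed terms follow separate rules.
Subsequence A: 9, 16, 25, 36, 49, 64 — the squares 3², 4², 5², ….
Subsequence B: 16, -16, 16, -16, 16, -16 — the oscillation 16·(−1)^(n+1).
Position 13 falls in subsequence A as its term 7, giving 81.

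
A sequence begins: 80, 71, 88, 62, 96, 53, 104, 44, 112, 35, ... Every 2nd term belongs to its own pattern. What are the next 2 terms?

120, 26

Split by position mod 2 into 2 tracks.
Stream A = 80, 88, 96, 104, 112: arithmetic with common difference +8.
Stream B = 71, 62, 53, 44, 35: arithmetic with common difference −9.
Position 11 → stream A, term 6 = 120.
Position 12 falls in stream B as its term 6, giving 26.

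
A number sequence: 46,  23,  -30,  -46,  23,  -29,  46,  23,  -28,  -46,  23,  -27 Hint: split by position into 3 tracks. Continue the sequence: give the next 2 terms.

46, 23

The terms cycle through 3 interleaved subsequences.
Subsequence A = 46, -46, 46, -46: the oscillation 46·(−1)^(n+1).
Subsequence B = 23, 23, 23, 23: always 23.
Subsequence C = -30, -29, -28, -27: linear: a_n = -31 + n.
Term 13 comes from subsequence A (its 5th entry): 46.
Position 14 → subsequence B, term 5 = 23.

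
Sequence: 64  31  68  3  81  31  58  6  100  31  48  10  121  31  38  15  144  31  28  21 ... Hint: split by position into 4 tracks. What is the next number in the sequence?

Split by position mod 4: positions 1, 5, 9, … form one track, and each other residue class forms its own.
Subsequence A: 64, 81, 100, 121, 144. Consecutive squares n² from n = 8.
Subsequence B: 31, 31, 31, 31, 31. Always 31.
Subsequence C: 68, 58, 48, 38, 28. Arithmetic with common difference −10.
Subsequence D: 3, 6, 10, 15, 21. Triangular numbers starting at T_2.
Term 21 comes from subsequence A (its 6th entry): 169.

169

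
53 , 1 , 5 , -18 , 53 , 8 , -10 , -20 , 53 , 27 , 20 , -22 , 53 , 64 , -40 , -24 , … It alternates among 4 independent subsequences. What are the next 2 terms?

The terms cycle through 4 interleaved subsequences.
Track A = 53, 53, 53, 53: the constant sequence 53.
Track B = 1, 8, 27, 64: perfect cubes starting at 1³.
Track C = 5, -10, 20, -40: a geometric progression (common ratio -2).
Track D = -18, -20, -22, -24: linear: a_n = -16 − 2·n.
Position 17 → track A, term 5 = 53.
Position 18 falls in track B as its term 5, giving 125.

53, 125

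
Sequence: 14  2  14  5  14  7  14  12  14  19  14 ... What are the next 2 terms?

The terms cycle through 2 interleaved subsequences.
Track A: 14, 14, 14, 14, 14, 14. Always 14.
Track B: 2, 5, 7, 12, 19. Fibonacci-style (each term is the sum of the two before it).
Term 12 comes from track B (its 6th entry): 31.
The 13th slot belongs to track A; its 7th term is 14.

31, 14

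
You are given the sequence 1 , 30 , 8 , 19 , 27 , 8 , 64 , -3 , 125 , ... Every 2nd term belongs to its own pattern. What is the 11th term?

216

The terms cycle through 2 interleaved subsequences.
Track A = 1, 8, 27, 64, 125: the cubes 1³, 2³, 3³, ….
Track B = 30, 19, 8, -3: arithmetic, step −11.
The 11th slot belongs to track A; its 6th term is 216.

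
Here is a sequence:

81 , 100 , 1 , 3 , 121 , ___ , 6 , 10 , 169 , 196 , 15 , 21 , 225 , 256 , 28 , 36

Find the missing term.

Reading positions in blocks of 4 reveals the pattern AABB — 2 tracks woven together.
Subsequence A = 81, 100, 121, ?, 169, 196, 225, 256: the squares 9², 10², 11², ….
Subsequence B = 1, 3, 6, 10, 15, 21, 28, 36: the triangular numbers T_1, T_2, ….
Subsequence A's pattern makes the blank 144.

144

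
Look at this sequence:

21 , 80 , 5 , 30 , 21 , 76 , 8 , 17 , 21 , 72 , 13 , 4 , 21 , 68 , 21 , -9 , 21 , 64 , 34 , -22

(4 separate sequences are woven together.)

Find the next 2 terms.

21, 60

Read the sequence 4 terms at a time; column i is its own pattern.
Track A = 21, 21, 21, 21, 21: always 21.
Track B = 80, 76, 72, 68, 64: subtracting 4 each time.
Track C = 5, 8, 13, 21, 34: each term equals the sum of the previous two.
Track D = 30, 17, 4, -9, -22: subtracting 13 each time.
Position 21 → track A, term 6 = 21.
The 22nd slot belongs to track B; its 6th term is 60.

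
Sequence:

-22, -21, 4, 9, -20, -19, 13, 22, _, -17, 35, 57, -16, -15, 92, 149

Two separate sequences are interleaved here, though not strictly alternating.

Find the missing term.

Reading positions in blocks of 4 reveals the pattern AABB — 2 tracks woven together.
Subsequence A: -22, -21, -20, -19, ?, -17, -16, -15. Arithmetic, step +1.
Subsequence B: 4, 9, 13, 22, 35, 57, 92, 149. Each term equals the sum of the previous two.
Filling subsequence A at index 5 by its rule yields -18.

-18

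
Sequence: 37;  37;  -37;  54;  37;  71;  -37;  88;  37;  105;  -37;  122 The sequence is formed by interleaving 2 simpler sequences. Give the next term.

Odd-indexed and even-indexed terms follow separate rules.
Track A = 37, -37, 37, -37, 37, -37: oscillating between 37 and -37.
Track B = 37, 54, 71, 88, 105, 122: adding 17 each time.
Position 13 → track A, term 7 = 37.

37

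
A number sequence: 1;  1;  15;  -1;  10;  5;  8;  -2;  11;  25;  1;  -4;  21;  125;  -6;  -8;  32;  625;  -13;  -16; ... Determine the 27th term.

-27

Taking every 4th term gives 4 separate tracks.
Track A = 1, 10, 11, 21, 32: a Fibonacci-like recurrence a_n = a_{n-1} + a_{n-2}.
Track B = 1, 5, 25, 125, 625: powers 5^0, 5^1, 5^2, ….
Track C = 15, 8, 1, -6, -13: arithmetic with common difference −7.
Track D = -1, -2, -4, -8, -16: multiplying by 2 each time.
Position 27 → track C, term 7 = -27.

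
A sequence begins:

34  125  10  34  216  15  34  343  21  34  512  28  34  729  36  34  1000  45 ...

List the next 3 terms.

Read the sequence 3 terms at a time; column i is its own pattern.
Stream A = 34, 34, 34, 34, 34, 34: always 34.
Stream B = 125, 216, 343, 512, 729, 1000: the cubes 5³, 6³, 7³, ….
Stream C = 10, 15, 21, 28, 36, 45: the triangular numbers T_4, T_5, ….
Term 19 comes from stream A (its 7th entry): 34.
Position 20 falls in stream B as its term 7, giving 1331.
Position 21 → stream C, term 7 = 55.

34, 1331, 55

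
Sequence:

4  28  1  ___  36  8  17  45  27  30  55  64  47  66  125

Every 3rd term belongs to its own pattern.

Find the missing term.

13

The terms cycle through 3 interleaved subsequences.
Stream A: 4, ?, 17, 30, 47. Fibonacci-style (each term is the sum of the two before it).
Stream B: 28, 36, 45, 55, 66. The triangular numbers T_7, T_8, ….
Stream C: 1, 8, 27, 64, 125. Consecutive cubes n³ from n = 1.
So the missing entry in stream A is 13.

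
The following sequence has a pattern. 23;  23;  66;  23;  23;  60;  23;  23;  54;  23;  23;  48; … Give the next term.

Positions follow the repeating pattern AAB; grouping by letter gives 2 tracks.
Stream A: 23, 23, 23, 23, 23, 23, 23, 23 — constant 23.
Stream B: 66, 60, 54, 48 — arithmetic with common difference −6.
Term 13 comes from stream A (its 9th entry): 23.

23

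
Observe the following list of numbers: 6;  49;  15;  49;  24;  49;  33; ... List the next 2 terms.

Odd-indexed and even-indexed terms follow separate rules.
Subsequence A = 6, 15, 24, 33: linear: a_n = -3 + 9·n.
Subsequence B = 49, 49, 49: constant 49.
Position 8 → subsequence B, term 4 = 49.
Position 9 falls in subsequence A as its term 5, giving 42.

49, 42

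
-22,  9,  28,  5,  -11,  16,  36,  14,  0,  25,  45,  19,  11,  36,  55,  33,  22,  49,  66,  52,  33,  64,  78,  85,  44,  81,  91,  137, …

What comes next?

55

Read the sequence 4 terms at a time; column i is its own pattern.
Track A: -22, -11, 0, 11, 22, 33, 44 — arithmetic with common difference +11.
Track B: 9, 16, 25, 36, 49, 64, 81 — perfect squares starting at 3².
Track C: 28, 36, 45, 55, 66, 78, 91 — the triangular numbers T_7, T_8, ….
Track D: 5, 14, 19, 33, 52, 85, 137 — Fibonacci-style (each term is the sum of the two before it).
The 29th slot belongs to track A; its 8th term is 55.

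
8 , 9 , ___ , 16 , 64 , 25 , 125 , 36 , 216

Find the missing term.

27

Split by position mod 2 into 2 tracks.
Subsequence A: 8, ?, 64, 125, 216 (the cubes 2³, 3³, 4³, …).
Subsequence B: 9, 16, 25, 36 (perfect squares starting at 3²).
The gap is subsequence A's term 2; the rule gives 27.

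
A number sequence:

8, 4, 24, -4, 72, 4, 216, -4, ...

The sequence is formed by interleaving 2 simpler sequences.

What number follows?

Taking every 2nd term gives 2 separate tracks.
Stream A: 8, 24, 72, 216. Geometric with ratio 3.
Stream B: 4, -4, 4, -4. The oscillation 4·(−1)^(n+1).
Position 9 falls in stream A as its term 5, giving 648.

648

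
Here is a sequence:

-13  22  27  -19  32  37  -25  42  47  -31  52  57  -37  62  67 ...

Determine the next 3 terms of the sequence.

Reading positions in blocks of 3 reveals the pattern ABB — 2 tracks woven together.
Stream A = -13, -19, -25, -31, -37: linear: a_n = -7 − 6·n.
Stream B = 22, 27, 32, 37, 42, 47, 52, 57, 62, 67: linear: a_n = 17 + 5·n.
Position 16 → stream A, term 6 = -43.
Position 17 → stream B, term 11 = 72.
The 18th slot belongs to stream B; its 12th term is 77.

-43, 72, 77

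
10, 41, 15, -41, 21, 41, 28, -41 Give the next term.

36

Positions 1, 3, 5, … form one subsequence and positions 2, 4, 6, … form another.
Stream A: 10, 15, 21, 28. Triangular numbers n(n+1)/2 for n = 4, 5, ….
Stream B: 41, -41, 41, -41. Alternating ±41.
Position 9 → stream A, term 5 = 36.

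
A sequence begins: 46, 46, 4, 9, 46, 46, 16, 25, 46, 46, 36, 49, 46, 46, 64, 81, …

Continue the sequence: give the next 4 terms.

Positions follow the repeating pattern AABB; grouping by letter gives 2 tracks.
Track A = 46, 46, 46, 46, 46, 46, 46, 46: the constant sequence 46.
Track B = 4, 9, 16, 25, 36, 49, 64, 81: the squares 2², 3², 4², ….
Position 17 falls in track A as its term 9, giving 46.
The 18th slot belongs to track A; its 10th term is 46.
Position 19 → track B, term 9 = 100.
Position 20 falls in track B as its term 10, giving 121.

46, 46, 100, 121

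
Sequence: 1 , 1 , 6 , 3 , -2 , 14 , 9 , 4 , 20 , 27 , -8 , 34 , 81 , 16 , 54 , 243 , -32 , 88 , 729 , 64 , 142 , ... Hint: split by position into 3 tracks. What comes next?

2187

The terms cycle through 3 interleaved subsequences.
Stream A: 1, 3, 9, 27, 81, 243, 729 (successive powers of 3).
Stream B: 1, -2, 4, -8, 16, -32, 64 (a geometric progression (common ratio -2)).
Stream C: 6, 14, 20, 34, 54, 88, 142 (a Fibonacci-like recurrence a_n = a_{n-1} + a_{n-2}).
The 22nd slot belongs to stream A; its 8th term is 2187.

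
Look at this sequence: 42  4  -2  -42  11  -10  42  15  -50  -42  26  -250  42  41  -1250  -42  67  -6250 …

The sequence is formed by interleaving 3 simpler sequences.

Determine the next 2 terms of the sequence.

Split by position mod 3: positions 1, 4, 7, … form one track, and each other residue class forms its own.
Subsequence A: 42, -42, 42, -42, 42, -42 (the oscillation 42·(−1)^(n+1)).
Subsequence B: 4, 11, 15, 26, 41, 67 (a Fibonacci-like recurrence a_n = a_{n-1} + a_{n-2}).
Subsequence C: -2, -10, -50, -250, -1250, -6250 (geometric with ratio 5).
Position 19 → subsequence A, term 7 = 42.
Term 20 comes from subsequence B (its 7th entry): 108.

42, 108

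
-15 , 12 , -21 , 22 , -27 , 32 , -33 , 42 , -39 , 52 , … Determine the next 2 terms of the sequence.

Taking every 2nd term gives 2 separate tracks.
Subsequence A: -15, -21, -27, -33, -39 — arithmetic, step −6.
Subsequence B: 12, 22, 32, 42, 52 — linear: a_n = 2 + 10·n.
Position 11 → subsequence A, term 6 = -45.
Position 12 → subsequence B, term 6 = 62.

-45, 62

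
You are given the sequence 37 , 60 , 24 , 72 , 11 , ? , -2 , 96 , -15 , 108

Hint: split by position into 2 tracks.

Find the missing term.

The terms cycle through 2 interleaved subsequences.
Subsequence A: 37, 24, 11, -2, -15 (linear: a_n = 50 − 13·n).
Subsequence B: 60, 72, ?, 96, 108 (arithmetic with common difference +12).
Filling subsequence B at index 3 by its rule yields 84.

84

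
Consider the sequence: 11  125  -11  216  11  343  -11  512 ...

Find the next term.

Positions 1, 3, 5, … form one subsequence and positions 2, 4, 6, … form another.
Stream A: 11, -11, 11, -11. Alternating ±11.
Stream B: 125, 216, 343, 512. The cubes 5³, 6³, 7³, ….
The 9th slot belongs to stream A; its 5th term is 11.

11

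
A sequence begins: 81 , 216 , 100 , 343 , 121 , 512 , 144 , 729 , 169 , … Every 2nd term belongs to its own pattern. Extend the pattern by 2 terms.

1000, 196

Split by position mod 2 into 2 tracks.
Track A = 81, 100, 121, 144, 169: the squares 9², 10², 11², ….
Track B = 216, 343, 512, 729: perfect cubes starting at 6³.
The 10th slot belongs to track B; its 5th term is 1000.
Position 11 → track A, term 6 = 196.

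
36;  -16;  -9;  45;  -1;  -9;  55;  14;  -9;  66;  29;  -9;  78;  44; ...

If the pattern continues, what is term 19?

Read the sequence 3 terms at a time; column i is its own pattern.
Track A: 36, 45, 55, 66, 78 — triangular numbers starting at T_8.
Track B: -16, -1, 14, 29, 44 — arithmetic, step +15.
Track C: -9, -9, -9, -9 — the constant sequence -9.
Position 19 → track A, term 7 = 105.

105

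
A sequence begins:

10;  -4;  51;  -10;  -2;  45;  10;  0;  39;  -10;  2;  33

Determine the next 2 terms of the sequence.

Taking every 3rd term gives 3 separate tracks.
Track A is 10, -10, 10, -10, which is alternating ±10.
Track B is -4, -2, 0, 2, which is arithmetic with common difference +2.
Track C is 51, 45, 39, 33, which is arithmetic with common difference −6.
Position 13 falls in track A as its term 5, giving 10.
Position 14 falls in track B as its term 5, giving 4.

10, 4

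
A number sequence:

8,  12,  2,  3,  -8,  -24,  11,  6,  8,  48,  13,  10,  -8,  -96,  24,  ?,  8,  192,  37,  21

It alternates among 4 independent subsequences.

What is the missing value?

15

Split by position mod 4: positions 1, 5, 9, … form one track, and each other residue class forms its own.
Track A: 8, -8, 8, -8, 8. Alternating ±8.
Track B: 12, -24, 48, -96, 192. A geometric progression (common ratio -2).
Track C: 2, 11, 13, 24, 37. Each term equals the sum of the previous two.
Track D: 3, 6, 10, ?, 21. The triangular numbers T_2, T_3, ….
Filling track D at index 4 by its rule yields 15.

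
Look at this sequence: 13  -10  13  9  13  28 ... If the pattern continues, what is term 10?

Odd-indexed and even-indexed terms follow separate rules.
Track A is 13, 13, 13, which is always 13.
Track B is -10, 9, 28, which is arithmetic with common difference +19.
Term 10 comes from track B (its 5th entry): 66.

66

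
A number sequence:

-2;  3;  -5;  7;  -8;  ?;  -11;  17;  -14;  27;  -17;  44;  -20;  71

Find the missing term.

10

Odd-indexed and even-indexed terms follow separate rules.
Stream A: -2, -5, -8, -11, -14, -17, -20 — linear: a_n = 1 − 3·n.
Stream B: 3, 7, ?, 17, 27, 44, 71 — each term equals the sum of the previous two.
So the missing entry in stream B is 10.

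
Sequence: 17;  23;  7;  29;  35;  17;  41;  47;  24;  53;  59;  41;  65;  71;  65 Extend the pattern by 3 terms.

77, 83, 106

Reading positions in blocks of 3 reveals the pattern AAB — 2 tracks woven together.
Track A: 17, 23, 29, 35, 41, 47, 53, 59, 65, 71 (arithmetic, step +6).
Track B: 7, 17, 24, 41, 65 (each term equals the sum of the previous two).
Term 16 comes from track A (its 11th entry): 77.
Position 17 → track A, term 12 = 83.
The 18th slot belongs to track B; its 6th term is 106.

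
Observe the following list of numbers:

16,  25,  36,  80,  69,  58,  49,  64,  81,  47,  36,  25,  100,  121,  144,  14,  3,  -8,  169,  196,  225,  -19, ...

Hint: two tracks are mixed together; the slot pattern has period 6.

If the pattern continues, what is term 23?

The slot pattern repeats as AAABBB (period 6), so there are 2 interleaved tracks.
Subsequence A = 16, 25, 36, 49, 64, 81, 100, 121, 144, 169, 196, 225: consecutive squares n² from n = 4.
Subsequence B = 80, 69, 58, 47, 36, 25, 14, 3, -8, -19: arithmetic with common difference −11.
Position 23 falls in subsequence B as its term 11, giving -30.

-30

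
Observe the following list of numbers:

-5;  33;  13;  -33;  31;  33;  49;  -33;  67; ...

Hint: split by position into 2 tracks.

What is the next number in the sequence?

33

The terms cycle through 2 interleaved subsequences.
Track A: -5, 13, 31, 49, 67 (adding 18 each time).
Track B: 33, -33, 33, -33 (the oscillation 33·(−1)^(n+1)).
Term 10 comes from track B (its 5th entry): 33.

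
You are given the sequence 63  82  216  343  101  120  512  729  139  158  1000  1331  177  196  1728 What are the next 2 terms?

2197, 215

Reading positions in blocks of 4 reveals the pattern AABB — 2 tracks woven together.
Stream A: 63, 82, 101, 120, 139, 158, 177, 196 — arithmetic with common difference +19.
Stream B: 216, 343, 512, 729, 1000, 1331, 1728 — consecutive cubes n³ from n = 6.
Position 16 → stream B, term 8 = 2197.
The 17th slot belongs to stream A; its 9th term is 215.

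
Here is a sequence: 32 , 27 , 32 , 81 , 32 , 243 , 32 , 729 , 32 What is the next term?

Split by position mod 2 into 2 tracks.
Track A = 32, 32, 32, 32, 32: constant 32.
Track B = 27, 81, 243, 729: successive powers of 3.
Position 10 → track B, term 5 = 2187.

2187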